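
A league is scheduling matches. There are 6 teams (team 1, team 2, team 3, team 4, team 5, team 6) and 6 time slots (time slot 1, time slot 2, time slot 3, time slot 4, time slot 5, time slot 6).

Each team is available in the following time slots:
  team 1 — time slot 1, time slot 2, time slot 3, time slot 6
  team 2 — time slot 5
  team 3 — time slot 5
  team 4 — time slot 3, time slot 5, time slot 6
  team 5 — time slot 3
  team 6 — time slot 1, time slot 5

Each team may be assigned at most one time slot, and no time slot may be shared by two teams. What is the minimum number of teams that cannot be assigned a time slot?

1

A valid assignment of size 5: team 1–time slot 2, team 2–time slot 5, team 4–time slot 6, team 5–time slot 3, team 6–time slot 1.
The set {team 2, team 3} has only 1 neighbour ({time slot 5}), so by Hall's theorem at most 5 of the 6 teams can be matched.
That matches 5 of the 6, leaving 1 unmatched; no matching can do better.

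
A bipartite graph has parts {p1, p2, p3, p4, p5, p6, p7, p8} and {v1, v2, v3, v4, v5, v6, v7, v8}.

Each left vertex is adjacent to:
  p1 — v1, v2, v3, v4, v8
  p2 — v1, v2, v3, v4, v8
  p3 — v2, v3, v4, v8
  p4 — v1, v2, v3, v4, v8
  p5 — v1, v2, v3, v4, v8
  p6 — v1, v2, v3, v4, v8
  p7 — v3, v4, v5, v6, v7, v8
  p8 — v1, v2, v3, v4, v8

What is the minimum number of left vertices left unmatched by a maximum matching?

One maximum matching: p1-v1, p2-v4, p3-v8, p4-v2, p5-v3, p7-v6.
The set {p1, p2, p3, p4, p5, p6, p8} has only 5 neighbours ({v1, v2, v3, v4, v8}), so by Hall's theorem at most 6 of the 8 left vertices can be matched.
That matches 6 of the 8, leaving 2 unmatched; no matching can do better.

2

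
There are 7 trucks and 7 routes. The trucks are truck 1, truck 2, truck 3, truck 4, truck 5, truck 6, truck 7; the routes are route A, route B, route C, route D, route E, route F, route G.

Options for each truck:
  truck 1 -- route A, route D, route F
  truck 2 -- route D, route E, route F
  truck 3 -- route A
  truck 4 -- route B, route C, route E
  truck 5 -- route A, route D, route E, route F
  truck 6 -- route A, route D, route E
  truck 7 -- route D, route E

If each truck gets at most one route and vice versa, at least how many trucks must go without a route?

One maximum matching: truck 1→route D, truck 2→route F, truck 3→route A, truck 4→route B, truck 5→route E.
The set {truck 1, truck 2, truck 3, truck 5, truck 6, truck 7} has only 4 neighbours ({route A, route D, route E, route F}), so by Hall's theorem at most 5 of the 7 trucks can be matched.
That matches 5 of the 7, leaving 2 unmatched; no matching can do better.

2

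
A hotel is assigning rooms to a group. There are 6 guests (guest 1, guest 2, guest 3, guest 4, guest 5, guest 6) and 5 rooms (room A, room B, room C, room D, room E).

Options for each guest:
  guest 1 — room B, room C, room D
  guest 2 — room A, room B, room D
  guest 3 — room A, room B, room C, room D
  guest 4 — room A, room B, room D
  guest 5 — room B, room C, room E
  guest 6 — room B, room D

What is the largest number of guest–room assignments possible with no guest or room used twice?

For example, pair guest 1→room D, guest 2→room A, guest 3→room C, guest 4→room B, guest 5→room E.
The set {guest 1, guest 2, guest 3, guest 4, guest 6} has only 4 neighbours ({room A, room B, room C, room D}), so by Hall's theorem at most 5 of the 6 guests can be matched.

5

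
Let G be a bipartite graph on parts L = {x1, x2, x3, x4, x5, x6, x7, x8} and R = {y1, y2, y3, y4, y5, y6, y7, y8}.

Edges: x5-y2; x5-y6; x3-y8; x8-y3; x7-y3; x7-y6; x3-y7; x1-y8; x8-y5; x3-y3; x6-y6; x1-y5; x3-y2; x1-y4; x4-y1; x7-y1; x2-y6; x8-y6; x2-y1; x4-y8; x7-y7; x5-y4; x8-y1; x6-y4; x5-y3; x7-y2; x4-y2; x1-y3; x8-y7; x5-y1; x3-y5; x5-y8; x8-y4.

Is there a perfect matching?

For example, pair x1→y5, x2→y1, x3→y7, x4→y8, x5→y3, x6→y4, x7→y2, x8→y6.
All 8 left vertices are covered.

Yes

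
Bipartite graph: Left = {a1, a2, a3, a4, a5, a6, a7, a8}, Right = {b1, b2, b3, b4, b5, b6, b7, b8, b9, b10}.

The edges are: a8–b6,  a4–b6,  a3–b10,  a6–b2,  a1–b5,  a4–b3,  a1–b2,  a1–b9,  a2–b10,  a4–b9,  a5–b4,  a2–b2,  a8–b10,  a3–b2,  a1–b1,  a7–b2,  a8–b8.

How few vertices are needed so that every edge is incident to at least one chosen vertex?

6

{a1, a4, a5, a8, b2, b10} is a vertex cover of size 6: every edge has an endpoint in this set.
No smaller cover exists because a1–b5, a2–b10, a3–b2, a4–b3, a5–b4, a8–b8 is a matching of size 6, and a cover must include an endpoint of each of these disjoint edges (König's theorem).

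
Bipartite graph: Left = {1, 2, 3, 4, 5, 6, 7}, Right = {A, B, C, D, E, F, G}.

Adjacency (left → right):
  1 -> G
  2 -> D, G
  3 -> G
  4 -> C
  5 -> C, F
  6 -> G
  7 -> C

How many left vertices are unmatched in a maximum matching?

One maximum matching: 1–G, 2–D, 4–C, 5–F.
The set {1, 3, 4, 6, 7} has only 2 neighbours ({C, G}), so by Hall's theorem at most 4 of the 7 left vertices can be matched.
That matches 4 of the 7, leaving 3 unmatched; no matching can do better.

3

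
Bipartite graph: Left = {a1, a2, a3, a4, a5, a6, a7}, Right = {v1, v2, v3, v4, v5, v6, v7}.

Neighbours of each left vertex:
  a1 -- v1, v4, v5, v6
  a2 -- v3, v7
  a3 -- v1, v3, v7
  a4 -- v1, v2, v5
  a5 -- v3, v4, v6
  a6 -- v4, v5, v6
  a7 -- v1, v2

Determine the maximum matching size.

7

For example, pair a1-v6, a2-v3, a3-v7, a4-v1, a5-v4, a6-v5, a7-v2.
This saturates every left vertex, so 7 is the maximum.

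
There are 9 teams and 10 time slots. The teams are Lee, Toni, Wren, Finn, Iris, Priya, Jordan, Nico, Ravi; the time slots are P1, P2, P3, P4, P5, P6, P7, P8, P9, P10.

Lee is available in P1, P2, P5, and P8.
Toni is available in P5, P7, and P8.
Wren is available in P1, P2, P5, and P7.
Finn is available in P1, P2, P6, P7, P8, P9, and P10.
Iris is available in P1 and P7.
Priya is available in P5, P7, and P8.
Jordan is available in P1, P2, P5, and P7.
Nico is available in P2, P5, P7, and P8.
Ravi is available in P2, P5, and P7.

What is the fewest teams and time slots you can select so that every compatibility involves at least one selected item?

The 6 edges Lee–P8, Toni–P5, Wren–P2, Finn–P6, Iris–P1, Priya–P7 form a matching, so any vertex cover needs at least 6 vertices (one per matched edge).
Conversely {Finn, P1, P2, P5, P7, P8} meets every edge and has exactly 6 vertices, so 6 is optimal.

6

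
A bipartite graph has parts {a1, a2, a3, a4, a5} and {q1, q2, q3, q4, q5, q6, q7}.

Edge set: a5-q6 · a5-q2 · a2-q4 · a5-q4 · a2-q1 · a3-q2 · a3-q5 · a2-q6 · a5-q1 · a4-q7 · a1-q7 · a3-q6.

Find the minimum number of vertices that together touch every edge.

4

A maximum matching has 4 edges (e.g. a1–q7, a2–q4, a3–q2, a5–q6).
By König's theorem the minimum vertex cover has the same size. One such cover is {a2, a3, a5, q7}.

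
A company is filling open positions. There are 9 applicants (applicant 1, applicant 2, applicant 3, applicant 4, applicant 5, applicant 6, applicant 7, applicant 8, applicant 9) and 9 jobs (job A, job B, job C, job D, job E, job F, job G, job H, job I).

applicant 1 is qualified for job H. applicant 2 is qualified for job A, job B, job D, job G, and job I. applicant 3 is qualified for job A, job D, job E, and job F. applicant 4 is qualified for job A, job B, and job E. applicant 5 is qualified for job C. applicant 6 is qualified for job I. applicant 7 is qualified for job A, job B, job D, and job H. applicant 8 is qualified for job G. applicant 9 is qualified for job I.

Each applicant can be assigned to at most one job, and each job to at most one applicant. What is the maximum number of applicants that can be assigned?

One maximum matching: applicant 1–job H, applicant 2–job D, applicant 3–job F, applicant 4–job E, applicant 5–job C, applicant 6–job I, applicant 7–job A, applicant 8–job G.
The set {applicant 6, applicant 9} has only 1 neighbour ({job I}), so by Hall's theorem at most 8 of the 9 applicants can be matched.

8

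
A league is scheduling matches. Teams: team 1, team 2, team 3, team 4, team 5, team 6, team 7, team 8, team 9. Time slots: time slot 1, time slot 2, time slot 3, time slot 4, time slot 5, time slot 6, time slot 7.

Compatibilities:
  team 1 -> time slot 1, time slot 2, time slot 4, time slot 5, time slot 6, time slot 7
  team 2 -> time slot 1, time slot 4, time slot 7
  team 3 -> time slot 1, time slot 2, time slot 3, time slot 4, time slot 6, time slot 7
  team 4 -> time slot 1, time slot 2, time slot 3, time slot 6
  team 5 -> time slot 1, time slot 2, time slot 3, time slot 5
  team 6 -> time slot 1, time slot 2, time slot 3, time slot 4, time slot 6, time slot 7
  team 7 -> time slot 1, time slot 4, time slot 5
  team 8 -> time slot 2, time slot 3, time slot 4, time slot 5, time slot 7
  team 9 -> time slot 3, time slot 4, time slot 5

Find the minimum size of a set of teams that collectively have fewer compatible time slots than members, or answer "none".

Take S = {team 1, team 2, team 3, team 4, team 5, team 6, team 7, team 8}. Its neighbourhood is {time slot 1, time slot 2, time slot 3, time slot 4, time slot 5, time slot 6, time slot 7}, so |N(S)| = 7 < |S| = 8.
Every subset of size less than 8 has at least as many neighbours as members, so 8 is the minimum.

8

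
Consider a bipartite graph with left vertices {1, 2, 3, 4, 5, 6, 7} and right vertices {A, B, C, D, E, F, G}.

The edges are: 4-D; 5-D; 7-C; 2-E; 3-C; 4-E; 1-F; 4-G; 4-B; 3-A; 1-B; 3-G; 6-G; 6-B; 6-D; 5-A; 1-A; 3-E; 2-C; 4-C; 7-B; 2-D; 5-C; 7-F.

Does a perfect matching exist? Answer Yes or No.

For example, pair 1→F, 2→D, 3→C, 4→E, 5→A, 6→G, 7→B.
All 7 left vertices are covered.

Yes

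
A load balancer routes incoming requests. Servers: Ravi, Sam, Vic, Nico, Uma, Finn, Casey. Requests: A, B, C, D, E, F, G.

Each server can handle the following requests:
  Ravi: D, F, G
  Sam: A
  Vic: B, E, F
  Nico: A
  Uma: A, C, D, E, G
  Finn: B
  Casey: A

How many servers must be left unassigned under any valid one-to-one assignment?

2

One maximum matching: Ravi-F, Sam-A, Vic-E, Uma-G, Finn-B.
The set {Sam, Nico, Casey} has only 1 neighbour ({A}), so by Hall's theorem at most 5 of the 7 servers can be matched.
That matches 5 of the 7, leaving 2 unmatched; no matching can do better.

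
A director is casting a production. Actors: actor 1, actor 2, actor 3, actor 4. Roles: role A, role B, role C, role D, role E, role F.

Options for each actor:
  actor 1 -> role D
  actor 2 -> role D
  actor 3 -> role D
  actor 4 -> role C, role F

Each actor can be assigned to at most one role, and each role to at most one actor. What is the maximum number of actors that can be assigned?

One maximum matching: actor 1-role D, actor 4-role F.
The set {actor 1, actor 2, actor 3} has only 1 neighbour ({role D}), so by Hall's theorem at most 2 of the 4 actors can be matched.

2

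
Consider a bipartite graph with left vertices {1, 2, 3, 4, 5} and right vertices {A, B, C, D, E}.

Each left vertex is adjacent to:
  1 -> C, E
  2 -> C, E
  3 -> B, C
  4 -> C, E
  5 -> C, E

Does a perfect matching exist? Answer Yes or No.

No

The set {1, 2, 4, 5} has only 2 neighbours ({C, E}), so by Hall's theorem at most 3 of the 5 left vertices can be matched.
Hence no matching covers every left vertex.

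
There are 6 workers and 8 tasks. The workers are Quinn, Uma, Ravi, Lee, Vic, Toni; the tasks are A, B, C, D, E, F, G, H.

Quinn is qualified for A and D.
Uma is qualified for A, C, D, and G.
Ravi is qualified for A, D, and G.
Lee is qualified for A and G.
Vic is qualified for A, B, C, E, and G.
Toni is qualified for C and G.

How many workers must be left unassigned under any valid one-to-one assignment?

One maximum matching: Quinn-A, Uma-C, Ravi-D, Lee-G, Vic-E.
The set {Quinn, Uma, Ravi, Lee, Toni} has only 4 neighbours ({A, C, D, G}), so by Hall's theorem at most 5 of the 6 workers can be matched.
That matches 5 of the 6, leaving 1 unmatched; no matching can do better.

1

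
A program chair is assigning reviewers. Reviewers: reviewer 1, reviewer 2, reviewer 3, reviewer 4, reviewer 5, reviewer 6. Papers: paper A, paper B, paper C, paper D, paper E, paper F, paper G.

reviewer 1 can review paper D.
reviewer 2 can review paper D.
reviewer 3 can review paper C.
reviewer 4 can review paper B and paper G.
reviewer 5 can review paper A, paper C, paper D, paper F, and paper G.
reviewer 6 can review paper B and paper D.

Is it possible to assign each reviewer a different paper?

The set {reviewer 1, reviewer 2} has only 1 neighbour ({paper D}), so by Hall's theorem at most 5 of the 6 reviewers can be matched.
Hence no matching covers every reviewer.

No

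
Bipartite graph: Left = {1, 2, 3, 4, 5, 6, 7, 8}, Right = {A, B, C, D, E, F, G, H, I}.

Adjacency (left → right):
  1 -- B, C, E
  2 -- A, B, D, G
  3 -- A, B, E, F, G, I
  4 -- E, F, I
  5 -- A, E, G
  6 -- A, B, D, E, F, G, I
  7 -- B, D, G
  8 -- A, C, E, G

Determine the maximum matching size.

8

One maximum matching: 1-C, 2-B, 3-F, 4-I, 5-G, 6-A, 7-D, 8-E.
All 8 left vertices are matched, so no larger matching exists.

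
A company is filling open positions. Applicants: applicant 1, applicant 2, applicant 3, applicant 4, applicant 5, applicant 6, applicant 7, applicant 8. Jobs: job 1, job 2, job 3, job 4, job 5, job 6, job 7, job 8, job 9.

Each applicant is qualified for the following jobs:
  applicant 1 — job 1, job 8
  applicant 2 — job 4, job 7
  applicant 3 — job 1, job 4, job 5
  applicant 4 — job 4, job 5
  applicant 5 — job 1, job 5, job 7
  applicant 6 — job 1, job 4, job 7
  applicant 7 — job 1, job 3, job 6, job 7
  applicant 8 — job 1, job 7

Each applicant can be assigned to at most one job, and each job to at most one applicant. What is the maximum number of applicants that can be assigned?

6

For example, pair applicant 1→job 8, applicant 2→job 7, applicant 3→job 4, applicant 4→job 5, applicant 5→job 1, applicant 7→job 3.
The set {applicant 2, applicant 3, applicant 4, applicant 5, applicant 6, applicant 8} has only 4 neighbours ({job 1, job 4, job 5, job 7}), so by Hall's theorem at most 6 of the 8 applicants can be matched.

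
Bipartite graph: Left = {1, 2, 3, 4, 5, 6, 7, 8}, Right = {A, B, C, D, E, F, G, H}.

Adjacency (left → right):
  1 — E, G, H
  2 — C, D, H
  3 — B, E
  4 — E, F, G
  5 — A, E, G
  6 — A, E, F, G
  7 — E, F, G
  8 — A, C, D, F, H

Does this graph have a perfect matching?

One maximum matching: 1-H, 2-C, 3-B, 4-F, 5-A, 6-G, 7-E, 8-D.
All 8 left vertices are covered.

Yes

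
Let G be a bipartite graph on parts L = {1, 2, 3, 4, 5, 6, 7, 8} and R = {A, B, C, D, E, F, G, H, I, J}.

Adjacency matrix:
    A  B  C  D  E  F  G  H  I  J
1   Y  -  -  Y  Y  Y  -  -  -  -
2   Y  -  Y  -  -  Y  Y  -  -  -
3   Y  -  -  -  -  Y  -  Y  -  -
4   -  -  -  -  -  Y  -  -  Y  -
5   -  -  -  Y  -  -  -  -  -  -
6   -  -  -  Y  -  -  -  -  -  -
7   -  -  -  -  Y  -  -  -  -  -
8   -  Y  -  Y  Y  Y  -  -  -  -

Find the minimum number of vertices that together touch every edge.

7

A maximum matching has 7 edges (e.g. 1–F, 2–C, 3–H, 4–I, 5–D, 7–E, 8–B).
By König's theorem the minimum vertex cover has the same size. One such cover is {1, 2, 3, 4, 7, 8, D}.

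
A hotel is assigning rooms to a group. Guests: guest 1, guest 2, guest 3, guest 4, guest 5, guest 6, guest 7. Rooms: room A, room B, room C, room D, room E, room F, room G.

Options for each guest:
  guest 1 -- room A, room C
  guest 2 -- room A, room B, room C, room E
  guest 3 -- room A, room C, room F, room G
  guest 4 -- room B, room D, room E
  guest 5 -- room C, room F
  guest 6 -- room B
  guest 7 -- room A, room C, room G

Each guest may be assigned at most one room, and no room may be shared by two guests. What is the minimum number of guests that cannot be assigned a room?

0

For example, pair guest 1–room A, guest 2–room E, guest 3–room F, guest 4–room D, guest 5–room C, guest 6–room B, guest 7–room G.
This saturates every guest, so 7 is the maximum.
That matches 7 of the 7, leaving 0 unmatched; no matching can do better.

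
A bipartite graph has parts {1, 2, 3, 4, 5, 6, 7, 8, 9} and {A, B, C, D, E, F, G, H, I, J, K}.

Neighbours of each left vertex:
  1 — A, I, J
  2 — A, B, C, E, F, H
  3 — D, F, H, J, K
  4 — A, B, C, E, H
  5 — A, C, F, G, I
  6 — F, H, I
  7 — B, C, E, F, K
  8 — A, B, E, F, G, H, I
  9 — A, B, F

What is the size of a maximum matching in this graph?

A valid assignment of size 9: 1–I, 2–H, 3–J, 4–E, 5–A, 6–F, 7–K, 8–G, 9–B.
All 9 left vertices are matched, so no larger matching exists.

9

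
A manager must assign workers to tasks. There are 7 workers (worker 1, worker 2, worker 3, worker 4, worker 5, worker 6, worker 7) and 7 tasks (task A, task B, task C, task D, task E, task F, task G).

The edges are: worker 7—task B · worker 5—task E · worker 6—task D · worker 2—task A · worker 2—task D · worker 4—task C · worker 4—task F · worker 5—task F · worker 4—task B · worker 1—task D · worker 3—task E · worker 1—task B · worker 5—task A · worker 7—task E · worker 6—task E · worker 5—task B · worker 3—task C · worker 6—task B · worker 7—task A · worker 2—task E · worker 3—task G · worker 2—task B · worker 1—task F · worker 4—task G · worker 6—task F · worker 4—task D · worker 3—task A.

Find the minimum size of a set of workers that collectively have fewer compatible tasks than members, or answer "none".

A matching saturating every worker exists, for instance worker 1→task F, worker 2→task A, worker 3→task G, worker 4→task C, worker 5→task B, worker 6→task D, worker 7→task E.
By Hall's marriage theorem, this means |N(S)| ≥ |S| for every subset S, so no violating subset exists.

none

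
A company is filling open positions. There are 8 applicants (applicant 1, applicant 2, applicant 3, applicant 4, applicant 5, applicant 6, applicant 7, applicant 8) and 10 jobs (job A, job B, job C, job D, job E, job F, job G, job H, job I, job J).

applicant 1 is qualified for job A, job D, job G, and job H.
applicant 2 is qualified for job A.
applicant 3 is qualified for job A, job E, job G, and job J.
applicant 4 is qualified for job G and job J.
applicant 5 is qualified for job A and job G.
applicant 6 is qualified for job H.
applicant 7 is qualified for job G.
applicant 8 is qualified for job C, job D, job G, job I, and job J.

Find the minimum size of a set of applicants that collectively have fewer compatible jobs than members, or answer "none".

3

Take S = {applicant 2, applicant 5, applicant 7}. Its neighbourhood is {job A, job G}, so |N(S)| = 2 < |S| = 3.
Every subset of size less than 3 has at least as many neighbours as members, so 3 is the minimum.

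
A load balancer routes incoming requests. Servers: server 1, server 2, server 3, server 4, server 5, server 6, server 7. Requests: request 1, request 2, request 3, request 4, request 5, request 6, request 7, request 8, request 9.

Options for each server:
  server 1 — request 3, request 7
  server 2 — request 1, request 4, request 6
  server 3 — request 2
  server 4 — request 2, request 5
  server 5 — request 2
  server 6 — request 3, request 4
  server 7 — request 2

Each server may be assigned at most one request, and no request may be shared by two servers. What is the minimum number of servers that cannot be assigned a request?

2

A valid assignment of size 5: server 1→request 7, server 2→request 6, server 3→request 2, server 4→request 5, server 6→request 4.
The set {server 3, server 5, server 7} has only 1 neighbour ({request 2}), so by Hall's theorem at most 5 of the 7 servers can be matched.
That matches 5 of the 7, leaving 2 unmatched; no matching can do better.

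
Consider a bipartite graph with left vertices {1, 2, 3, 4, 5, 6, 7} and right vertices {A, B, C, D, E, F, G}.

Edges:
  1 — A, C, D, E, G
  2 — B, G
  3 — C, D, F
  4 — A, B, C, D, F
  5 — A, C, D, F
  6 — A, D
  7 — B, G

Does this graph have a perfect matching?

Yes

A valid assignment of size 7: 1-E, 2-G, 3-C, 4-A, 5-F, 6-D, 7-B.
All 7 left vertices are covered.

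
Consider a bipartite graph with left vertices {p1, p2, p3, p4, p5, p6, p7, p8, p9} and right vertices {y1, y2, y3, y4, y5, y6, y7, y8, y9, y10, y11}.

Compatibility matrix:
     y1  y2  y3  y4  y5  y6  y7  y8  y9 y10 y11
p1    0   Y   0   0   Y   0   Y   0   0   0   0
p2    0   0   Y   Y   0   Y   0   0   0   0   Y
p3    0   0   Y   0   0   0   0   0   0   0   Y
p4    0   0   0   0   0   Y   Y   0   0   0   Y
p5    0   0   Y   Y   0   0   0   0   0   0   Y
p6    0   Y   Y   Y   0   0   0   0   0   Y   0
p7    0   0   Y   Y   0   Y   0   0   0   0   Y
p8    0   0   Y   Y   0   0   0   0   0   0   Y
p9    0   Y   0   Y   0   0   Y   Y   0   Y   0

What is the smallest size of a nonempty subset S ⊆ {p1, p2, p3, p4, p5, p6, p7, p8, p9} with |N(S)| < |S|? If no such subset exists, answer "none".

Take S = {p2, p3, p5, p7, p8}. Its neighbourhood is {y3, y4, y6, y11}, so |N(S)| = 4 < |S| = 5.
Every subset of size less than 5 has at least as many neighbours as members, so 5 is the minimum.

5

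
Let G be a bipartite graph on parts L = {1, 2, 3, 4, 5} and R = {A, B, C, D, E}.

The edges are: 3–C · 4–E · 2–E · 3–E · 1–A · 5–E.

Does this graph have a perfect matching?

The set {2, 4, 5} has only 1 neighbour ({E}), so by Hall's theorem at most 3 of the 5 left vertices can be matched.
Hence no matching covers every left vertex.

No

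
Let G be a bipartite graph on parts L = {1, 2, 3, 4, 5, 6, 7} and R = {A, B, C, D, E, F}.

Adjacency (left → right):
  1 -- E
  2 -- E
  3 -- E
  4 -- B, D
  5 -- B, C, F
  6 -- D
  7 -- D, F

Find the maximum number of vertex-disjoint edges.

One maximum matching: 1–E, 4–B, 5–C, 6–D, 7–F.
The set {1, 2, 3} has only 1 neighbour ({E}), so by Hall's theorem at most 5 of the 7 left vertices can be matched.

5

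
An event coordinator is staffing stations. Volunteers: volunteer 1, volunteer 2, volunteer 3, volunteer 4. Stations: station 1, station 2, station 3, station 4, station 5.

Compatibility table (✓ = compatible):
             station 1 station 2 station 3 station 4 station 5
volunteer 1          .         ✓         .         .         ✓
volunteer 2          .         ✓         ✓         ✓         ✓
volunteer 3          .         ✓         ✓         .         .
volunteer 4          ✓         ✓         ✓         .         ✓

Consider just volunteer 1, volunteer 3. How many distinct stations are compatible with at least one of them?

3

The union of neighbours of {volunteer 1, volunteer 3} is {station 2, station 3, station 5}, which has 3 elements.
Since |N(S)| = 3 ≥ |S| = 2, Hall's condition holds for this subset.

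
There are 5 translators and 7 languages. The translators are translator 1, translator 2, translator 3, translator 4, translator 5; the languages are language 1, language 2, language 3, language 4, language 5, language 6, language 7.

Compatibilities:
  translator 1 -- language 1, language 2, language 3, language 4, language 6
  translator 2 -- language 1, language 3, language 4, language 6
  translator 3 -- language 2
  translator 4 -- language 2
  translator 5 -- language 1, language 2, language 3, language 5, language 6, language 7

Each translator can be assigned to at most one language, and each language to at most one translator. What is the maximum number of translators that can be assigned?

4

For example, pair translator 1→language 6, translator 2→language 4, translator 3→language 2, translator 5→language 7.
The set {translator 3, translator 4} has only 1 neighbour ({language 2}), so by Hall's theorem at most 4 of the 5 translators can be matched.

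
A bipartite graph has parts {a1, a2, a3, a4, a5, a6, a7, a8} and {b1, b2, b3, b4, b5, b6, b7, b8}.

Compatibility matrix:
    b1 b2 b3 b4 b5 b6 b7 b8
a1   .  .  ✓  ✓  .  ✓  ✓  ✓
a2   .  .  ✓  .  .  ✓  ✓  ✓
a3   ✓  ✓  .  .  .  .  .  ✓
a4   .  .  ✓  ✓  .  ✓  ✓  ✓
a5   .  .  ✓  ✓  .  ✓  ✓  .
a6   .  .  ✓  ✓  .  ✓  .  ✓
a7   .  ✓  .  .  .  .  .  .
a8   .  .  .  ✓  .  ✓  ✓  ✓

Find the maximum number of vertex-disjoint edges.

7

One maximum matching: a1–b4, a2–b8, a3–b1, a4–b7, a5–b6, a6–b3, a7–b2.
The set {a1, a2, a4, a5, a6, a8} has only 5 neighbours ({b3, b4, b6, b7, b8}), so by Hall's theorem at most 7 of the 8 left vertices can be matched.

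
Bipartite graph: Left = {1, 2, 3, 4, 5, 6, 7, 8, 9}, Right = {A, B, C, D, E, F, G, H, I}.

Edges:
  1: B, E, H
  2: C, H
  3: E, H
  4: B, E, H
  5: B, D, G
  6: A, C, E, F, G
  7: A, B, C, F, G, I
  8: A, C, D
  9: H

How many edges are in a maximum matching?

8

One maximum matching: 1–E, 2–C, 3–H, 4–B, 5–G, 6–F, 7–A, 8–D.
The set {1, 3, 4, 9} has only 3 neighbours ({B, E, H}), so by Hall's theorem at most 8 of the 9 left vertices can be matched.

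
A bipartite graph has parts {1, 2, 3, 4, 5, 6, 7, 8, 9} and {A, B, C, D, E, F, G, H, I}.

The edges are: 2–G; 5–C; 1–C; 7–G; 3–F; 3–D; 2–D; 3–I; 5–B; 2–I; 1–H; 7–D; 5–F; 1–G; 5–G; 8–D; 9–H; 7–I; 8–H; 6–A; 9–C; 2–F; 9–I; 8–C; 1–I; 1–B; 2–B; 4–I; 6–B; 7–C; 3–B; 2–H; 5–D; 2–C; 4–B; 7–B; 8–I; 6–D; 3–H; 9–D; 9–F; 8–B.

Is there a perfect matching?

The set {1, 2, 3, 4, 5, 7, 8, 9} has only 7 neighbours ({B, C, D, F, G, H, I}), so by Hall's theorem at most 8 of the 9 left vertices can be matched.
Hence no matching covers every left vertex.

No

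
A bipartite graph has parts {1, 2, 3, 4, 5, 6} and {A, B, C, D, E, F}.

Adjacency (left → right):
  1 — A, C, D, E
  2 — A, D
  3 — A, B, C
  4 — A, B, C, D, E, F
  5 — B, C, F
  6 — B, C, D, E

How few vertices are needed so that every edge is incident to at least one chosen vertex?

{1, 2, 3, 4, 5, 6} is a vertex cover of size 6: every edge has an endpoint in this set.
No smaller cover exists because 1–E, 2–D, 3–C, 4–A, 5–F, 6–B is a matching of size 6, and a cover must include an endpoint of each of these disjoint edges (König's theorem).

6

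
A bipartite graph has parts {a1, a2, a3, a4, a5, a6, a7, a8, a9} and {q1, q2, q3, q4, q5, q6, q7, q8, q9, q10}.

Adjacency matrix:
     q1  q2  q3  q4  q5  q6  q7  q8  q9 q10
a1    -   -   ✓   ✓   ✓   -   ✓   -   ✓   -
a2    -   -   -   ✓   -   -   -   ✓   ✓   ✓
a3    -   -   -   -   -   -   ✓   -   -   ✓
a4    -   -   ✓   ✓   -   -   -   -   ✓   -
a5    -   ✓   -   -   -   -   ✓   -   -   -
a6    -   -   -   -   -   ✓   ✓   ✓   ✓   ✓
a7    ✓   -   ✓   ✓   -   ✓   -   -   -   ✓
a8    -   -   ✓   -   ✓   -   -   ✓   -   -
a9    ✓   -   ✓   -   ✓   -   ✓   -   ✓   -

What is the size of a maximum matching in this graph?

9

For example, pair a1-q7, a2-q8, a3-q10, a4-q3, a5-q2, a6-q6, a7-q4, a8-q5, a9-q9.
All 9 left vertices are matched, so no larger matching exists.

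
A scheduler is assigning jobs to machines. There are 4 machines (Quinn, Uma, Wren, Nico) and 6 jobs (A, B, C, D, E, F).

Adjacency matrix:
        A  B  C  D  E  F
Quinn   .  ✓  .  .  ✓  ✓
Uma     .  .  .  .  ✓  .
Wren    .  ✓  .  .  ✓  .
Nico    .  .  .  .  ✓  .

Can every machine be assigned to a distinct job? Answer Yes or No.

The set {Uma, Nico} has only 1 neighbour ({E}), so by Hall's theorem at most 3 of the 4 machines can be matched.
Hence no matching covers every machine.

No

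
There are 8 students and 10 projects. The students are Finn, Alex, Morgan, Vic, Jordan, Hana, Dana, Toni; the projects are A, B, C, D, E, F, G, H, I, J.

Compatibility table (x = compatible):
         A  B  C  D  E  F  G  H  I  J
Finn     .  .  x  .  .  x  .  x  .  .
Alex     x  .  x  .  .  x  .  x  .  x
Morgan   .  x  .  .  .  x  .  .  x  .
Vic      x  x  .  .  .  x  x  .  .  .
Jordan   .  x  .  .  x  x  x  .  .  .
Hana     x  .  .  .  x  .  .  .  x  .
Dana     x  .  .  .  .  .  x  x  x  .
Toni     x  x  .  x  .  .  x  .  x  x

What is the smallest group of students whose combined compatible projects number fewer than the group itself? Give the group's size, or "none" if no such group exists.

none

A matching saturating every student exists, for instance Finn→C, Alex→A, Morgan→F, Vic→G, Jordan→B, Hana→E, Dana→I, Toni→J.
By Hall's marriage theorem, this means |N(S)| ≥ |S| for every subset S, so no violating subset exists.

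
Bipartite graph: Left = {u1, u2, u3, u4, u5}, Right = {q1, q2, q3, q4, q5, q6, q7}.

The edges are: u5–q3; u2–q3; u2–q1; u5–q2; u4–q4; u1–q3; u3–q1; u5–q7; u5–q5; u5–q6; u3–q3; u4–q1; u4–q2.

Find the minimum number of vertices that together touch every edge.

4

A maximum matching has 4 edges (e.g. u1–q3, u2–q1, u4–q2, u5–q6).
By König's theorem the minimum vertex cover has the same size. One such cover is {u4, u5, q1, q3}.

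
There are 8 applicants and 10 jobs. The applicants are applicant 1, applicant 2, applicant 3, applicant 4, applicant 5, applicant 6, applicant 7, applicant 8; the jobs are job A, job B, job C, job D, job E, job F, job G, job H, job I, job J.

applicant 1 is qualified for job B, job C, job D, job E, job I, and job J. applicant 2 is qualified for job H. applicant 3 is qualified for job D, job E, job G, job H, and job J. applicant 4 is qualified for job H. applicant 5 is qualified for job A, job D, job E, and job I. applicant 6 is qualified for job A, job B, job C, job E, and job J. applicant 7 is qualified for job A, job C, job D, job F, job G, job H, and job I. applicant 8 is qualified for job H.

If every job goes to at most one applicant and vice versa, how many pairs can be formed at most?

A valid assignment of size 6: applicant 1–job B, applicant 2–job H, applicant 3–job D, applicant 5–job A, applicant 6–job J, applicant 7–job F.
The set {applicant 2, applicant 4, applicant 8} has only 1 neighbour ({job H}), so by Hall's theorem at most 6 of the 8 applicants can be matched.

6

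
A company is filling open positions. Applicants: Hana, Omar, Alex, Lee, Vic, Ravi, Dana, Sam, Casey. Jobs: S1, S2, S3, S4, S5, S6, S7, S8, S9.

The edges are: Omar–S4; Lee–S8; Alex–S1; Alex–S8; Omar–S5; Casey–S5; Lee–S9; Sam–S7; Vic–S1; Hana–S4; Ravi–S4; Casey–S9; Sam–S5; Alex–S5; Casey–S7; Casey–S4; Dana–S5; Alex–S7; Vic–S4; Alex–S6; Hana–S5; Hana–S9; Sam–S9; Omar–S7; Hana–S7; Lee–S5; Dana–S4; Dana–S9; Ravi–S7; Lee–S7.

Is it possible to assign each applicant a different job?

No

The set {Hana, Omar, Ravi, Dana, Sam, Casey} has only 4 neighbours ({S4, S5, S7, S9}), so by Hall's theorem at most 7 of the 9 applicants can be matched.
Hence no matching covers every applicant.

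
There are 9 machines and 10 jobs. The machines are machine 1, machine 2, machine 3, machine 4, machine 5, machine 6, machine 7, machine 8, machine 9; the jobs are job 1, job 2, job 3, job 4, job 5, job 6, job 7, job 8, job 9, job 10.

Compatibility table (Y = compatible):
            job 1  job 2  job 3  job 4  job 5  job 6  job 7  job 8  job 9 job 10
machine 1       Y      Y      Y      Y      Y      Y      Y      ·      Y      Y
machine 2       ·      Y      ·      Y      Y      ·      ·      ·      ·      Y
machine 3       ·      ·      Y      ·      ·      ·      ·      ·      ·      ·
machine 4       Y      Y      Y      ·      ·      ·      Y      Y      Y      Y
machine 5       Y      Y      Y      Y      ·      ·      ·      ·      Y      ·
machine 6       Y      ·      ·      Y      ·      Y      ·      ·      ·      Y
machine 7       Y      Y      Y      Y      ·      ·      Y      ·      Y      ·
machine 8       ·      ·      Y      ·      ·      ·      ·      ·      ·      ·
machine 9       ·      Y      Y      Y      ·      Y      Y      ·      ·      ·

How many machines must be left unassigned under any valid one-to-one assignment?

A valid assignment of size 8: machine 1-job 5, machine 2-job 2, machine 3-job 3, machine 4-job 9, machine 5-job 4, machine 6-job 6, machine 7-job 1, machine 9-job 7.
The set {machine 3, machine 8} has only 1 neighbour ({job 3}), so by Hall's theorem at most 8 of the 9 machines can be matched.
That matches 8 of the 9, leaving 1 unmatched; no matching can do better.

1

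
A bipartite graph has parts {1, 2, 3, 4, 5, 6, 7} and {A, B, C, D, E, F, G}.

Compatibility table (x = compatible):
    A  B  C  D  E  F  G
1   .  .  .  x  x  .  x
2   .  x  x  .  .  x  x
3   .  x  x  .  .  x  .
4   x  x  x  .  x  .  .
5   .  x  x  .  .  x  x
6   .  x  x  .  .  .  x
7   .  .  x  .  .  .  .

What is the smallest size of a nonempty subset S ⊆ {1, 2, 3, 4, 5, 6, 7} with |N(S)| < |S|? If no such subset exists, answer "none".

5

Take S = {2, 3, 5, 6, 7}. Its neighbourhood is {B, C, F, G}, so |N(S)| = 4 < |S| = 5.
Every subset of size less than 5 has at least as many neighbours as members, so 5 is the minimum.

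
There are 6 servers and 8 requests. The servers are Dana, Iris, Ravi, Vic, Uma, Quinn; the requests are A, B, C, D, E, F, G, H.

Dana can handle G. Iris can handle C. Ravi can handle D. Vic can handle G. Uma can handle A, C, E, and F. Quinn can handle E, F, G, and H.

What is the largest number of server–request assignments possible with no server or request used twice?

5

A valid assignment of size 5: Dana→G, Iris→C, Ravi→D, Uma→E, Quinn→H.
The set {Dana, Vic} has only 1 neighbour ({G}), so by Hall's theorem at most 5 of the 6 servers can be matched.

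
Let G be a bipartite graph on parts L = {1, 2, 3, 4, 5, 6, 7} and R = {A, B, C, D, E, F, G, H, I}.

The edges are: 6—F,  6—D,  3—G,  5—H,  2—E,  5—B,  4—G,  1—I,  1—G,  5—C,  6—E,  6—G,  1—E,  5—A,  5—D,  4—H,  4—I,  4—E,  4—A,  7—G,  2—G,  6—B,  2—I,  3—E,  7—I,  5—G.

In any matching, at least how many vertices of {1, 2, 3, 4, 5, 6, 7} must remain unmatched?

One maximum matching: 1-I, 2-G, 3-E, 4-H, 5-A, 6-B.
The set {1, 2, 3, 7} has only 3 neighbours ({E, G, I}), so by Hall's theorem at most 6 of the 7 left vertices can be matched.
That matches 6 of the 7, leaving 1 unmatched; no matching can do better.

1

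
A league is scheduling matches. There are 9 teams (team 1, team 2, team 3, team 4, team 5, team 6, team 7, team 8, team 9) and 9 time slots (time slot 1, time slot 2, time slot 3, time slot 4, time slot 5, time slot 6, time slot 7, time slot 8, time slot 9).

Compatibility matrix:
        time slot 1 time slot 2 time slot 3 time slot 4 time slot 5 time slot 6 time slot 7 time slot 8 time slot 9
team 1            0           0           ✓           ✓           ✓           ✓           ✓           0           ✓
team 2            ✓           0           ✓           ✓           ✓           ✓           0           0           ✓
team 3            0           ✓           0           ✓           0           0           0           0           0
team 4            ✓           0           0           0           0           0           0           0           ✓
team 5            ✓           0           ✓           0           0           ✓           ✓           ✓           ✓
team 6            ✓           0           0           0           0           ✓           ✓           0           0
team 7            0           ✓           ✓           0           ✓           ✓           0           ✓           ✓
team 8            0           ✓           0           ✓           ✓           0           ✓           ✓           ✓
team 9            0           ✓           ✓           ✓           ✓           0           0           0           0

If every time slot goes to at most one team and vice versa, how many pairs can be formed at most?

One maximum matching: team 1-time slot 3, team 2-time slot 5, team 3-time slot 2, team 4-time slot 1, team 5-time slot 9, team 6-time slot 6, team 7-time slot 8, team 8-time slot 7, team 9-time slot 4.
All 9 teams are matched, so no larger matching exists.

9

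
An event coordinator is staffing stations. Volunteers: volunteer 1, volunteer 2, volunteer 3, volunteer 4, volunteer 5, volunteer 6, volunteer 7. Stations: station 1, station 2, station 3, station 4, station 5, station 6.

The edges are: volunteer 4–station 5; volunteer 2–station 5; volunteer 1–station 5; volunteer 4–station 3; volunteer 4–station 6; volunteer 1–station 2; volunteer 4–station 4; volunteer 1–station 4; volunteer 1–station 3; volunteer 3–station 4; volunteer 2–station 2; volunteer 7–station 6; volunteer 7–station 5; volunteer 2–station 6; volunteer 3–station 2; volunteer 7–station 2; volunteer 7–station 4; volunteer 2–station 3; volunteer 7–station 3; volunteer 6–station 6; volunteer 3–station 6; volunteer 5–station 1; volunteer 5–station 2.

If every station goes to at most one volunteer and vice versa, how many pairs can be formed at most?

A valid assignment of size 6: volunteer 1-station 4, volunteer 2-station 3, volunteer 3-station 2, volunteer 4-station 5, volunteer 5-station 1, volunteer 6-station 6.
The set {volunteer 1, volunteer 2, volunteer 3, volunteer 4, volunteer 6, volunteer 7} has only 5 neighbours ({station 2, station 3, station 4, station 5, station 6}), so by Hall's theorem at most 6 of the 7 volunteers can be matched.

6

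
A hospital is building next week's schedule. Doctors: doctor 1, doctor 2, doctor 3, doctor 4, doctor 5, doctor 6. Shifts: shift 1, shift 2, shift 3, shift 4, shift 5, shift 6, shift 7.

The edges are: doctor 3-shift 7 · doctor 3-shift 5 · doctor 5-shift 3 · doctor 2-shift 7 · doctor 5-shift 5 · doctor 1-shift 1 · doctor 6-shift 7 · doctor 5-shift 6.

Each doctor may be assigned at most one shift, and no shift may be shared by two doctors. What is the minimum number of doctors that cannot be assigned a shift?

2

One maximum matching: doctor 1-shift 1, doctor 2-shift 7, doctor 3-shift 5, doctor 5-shift 6.
The set {doctor 2, doctor 4, doctor 6} has only 1 neighbour ({shift 7}), so by Hall's theorem at most 4 of the 6 doctors can be matched.
That matches 4 of the 6, leaving 2 unmatched; no matching can do better.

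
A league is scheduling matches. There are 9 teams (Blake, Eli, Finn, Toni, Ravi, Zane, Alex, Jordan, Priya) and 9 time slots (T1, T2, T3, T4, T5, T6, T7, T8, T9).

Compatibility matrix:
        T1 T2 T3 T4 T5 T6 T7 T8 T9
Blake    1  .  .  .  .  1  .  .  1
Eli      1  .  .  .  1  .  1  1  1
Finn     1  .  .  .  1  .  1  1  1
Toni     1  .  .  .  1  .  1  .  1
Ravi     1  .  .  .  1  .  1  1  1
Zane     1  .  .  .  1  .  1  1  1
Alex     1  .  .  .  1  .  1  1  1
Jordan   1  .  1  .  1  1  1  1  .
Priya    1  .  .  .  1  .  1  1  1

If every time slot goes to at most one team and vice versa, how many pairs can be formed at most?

One maximum matching: Blake–T6, Eli–T1, Finn–T8, Toni–T9, Ravi–T5, Zane–T7, Jordan–T3.
The set {Eli, Finn, Toni, Ravi, Zane, Alex, Priya} has only 5 neighbours ({T1, T5, T7, T8, T9}), so by Hall's theorem at most 7 of the 9 teams can be matched.

7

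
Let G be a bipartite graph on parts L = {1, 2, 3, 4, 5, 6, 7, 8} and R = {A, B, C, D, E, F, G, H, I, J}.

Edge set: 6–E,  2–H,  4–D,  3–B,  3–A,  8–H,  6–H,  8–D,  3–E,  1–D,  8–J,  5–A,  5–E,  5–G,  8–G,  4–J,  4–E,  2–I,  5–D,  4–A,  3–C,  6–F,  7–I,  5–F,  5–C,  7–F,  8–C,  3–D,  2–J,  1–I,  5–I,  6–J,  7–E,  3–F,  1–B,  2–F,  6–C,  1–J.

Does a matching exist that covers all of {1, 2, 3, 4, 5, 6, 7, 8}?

A valid assignment of size 8: 1-B, 2-H, 3-A, 4-E, 5-G, 6-C, 7-F, 8-J.
Every left vertex is matched, so this matching saturates all of them.

Yes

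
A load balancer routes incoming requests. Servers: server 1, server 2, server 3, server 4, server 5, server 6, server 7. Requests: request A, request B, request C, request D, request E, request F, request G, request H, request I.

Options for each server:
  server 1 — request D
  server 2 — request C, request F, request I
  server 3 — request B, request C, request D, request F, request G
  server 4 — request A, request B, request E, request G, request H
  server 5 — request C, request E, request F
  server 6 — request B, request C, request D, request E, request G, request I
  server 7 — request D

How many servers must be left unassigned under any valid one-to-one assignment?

1

For example, pair server 1→request D, server 2→request C, server 3→request G, server 4→request H, server 5→request F, server 6→request E.
The set {server 1, server 7} has only 1 neighbour ({request D}), so by Hall's theorem at most 6 of the 7 servers can be matched.
That matches 6 of the 7, leaving 1 unmatched; no matching can do better.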